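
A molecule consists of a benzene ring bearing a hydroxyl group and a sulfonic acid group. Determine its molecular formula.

C6H6O4S

Atom tally by fragment:
  benzene ring core → C:6 H:6
  (− 2 ring H displaced by substituents)
  + OH → O:1 H:1
  + SO3H → S:1 O:3 H:1
Element totals:
  C: 6
  H: 6
  O: 4
  S: 1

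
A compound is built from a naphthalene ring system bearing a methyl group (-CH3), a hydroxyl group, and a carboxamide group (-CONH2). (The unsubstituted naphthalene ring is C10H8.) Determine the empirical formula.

C12H11NO2

Atom tally by fragment:
  naphthalene ring system core → C:10 H:8
  (− 3 ring H displaced by substituents)
  + CH3 → C:1 H:3
  + OH → O:1 H:1
  + CONH2 → C:1 H:2 O:1 N:1
Element totals:
  C: 12
  H: 11
  N: 1
  O: 2
Molecular formula: C12H11NO2.
gcd of subscripts (12, 11, 1, 2) = 1, so the empirical formula equals the molecular formula.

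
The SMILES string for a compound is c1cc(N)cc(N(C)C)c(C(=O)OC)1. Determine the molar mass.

194.23 g/mol

Atom tally by fragment:
  benzene ring core → C:6 H:6
  (− 3 ring H displaced by substituents)
  + NH2 → N:1 H:2
  + N(CH3)2 → N:1 C:2 H:6
  + COOCH3 → C:2 H:3 O:2
Element totals:
  C: 10
  H: 14
  N: 2
  O: 2
Molecular formula: C10H14N2O2.
  M = 10(12.011) + 14(1.008) + 2(14.007) + 2(15.999)
    = 120.110 + 14.112 + 28.014 + 31.998 = 194.234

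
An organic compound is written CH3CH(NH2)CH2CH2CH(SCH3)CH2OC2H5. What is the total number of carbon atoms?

9

Atom tally by fragment:
  CH3 → C:1 H:3
  CH(NH2) → C:1 H:3 N:1
  CH2 → C:1 H:2
  CH2 → C:1 H:2
  CH(SCH3) → C:2 H:4 S:1
  CH2OC2H5 → C:3 H:7 O:1
Element totals:
  C: 9
  H: 21
  N: 1
  O: 1
  S: 1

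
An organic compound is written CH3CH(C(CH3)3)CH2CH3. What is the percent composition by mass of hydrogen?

15.88%

Atom tally by fragment:
  CH3 → C:1 H:3
  CH(C(CH3)3) → C:5 H:10
  CH2 → C:1 H:2
  CH3 → C:1 H:3
Element totals:
  C: 8
  H: 18
Molecular formula: C8H18.
Molar mass = 114.232 g/mol.
Mass from H: 18 × 1.008 = 18.144 g/mol.
%H = 18.144 / 114.232 × 100 = 15.88%.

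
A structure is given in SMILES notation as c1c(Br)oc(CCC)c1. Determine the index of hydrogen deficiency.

3

Atom tally by fragment:
  furan ring core → C:4 H:4 O:1
  (− 2 ring H displaced by substituents)
  + Br → Br:1
  + CH2CH2CH3 → C:3 H:7
Element totals:
  C: 7
  H: 9
  Br: 1
  O: 1
Molecular formula: C7H9BrO.
DoU = (2C + 2 + N − H − X) / 2 = (2·7 + 2 + 0 − 9 − 1) / 2 = 3.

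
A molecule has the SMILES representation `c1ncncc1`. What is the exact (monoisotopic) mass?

Atom tally by fragment:
  pyrimidine ring core → C:4 H:4 N:2
Element totals:
  C: 4
  H: 4
  N: 2
Molecular formula: C4H4N2.
  M = 4(12.0) + 4(1.007825) + 2(14.003074)
    = 48.000000 + 4.031300 + 28.006148 = 80.037448

80.0374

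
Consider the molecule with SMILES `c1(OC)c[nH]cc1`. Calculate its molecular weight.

Atom tally by fragment:
  pyrrole ring core → C:4 H:5 N:1
  (− 1 ring H displaced by substituents)
  + OCH3 → C:1 H:3 O:1
Element totals:
  C: 5
  H: 7
  N: 1
  O: 1
Molecular formula: C5H7NO.
  M = 5(12.011) + 7(1.008) + 14.007 + 15.999
    = 60.055 + 7.056 + 14.007 + 15.999 = 97.117

97.12 g/mol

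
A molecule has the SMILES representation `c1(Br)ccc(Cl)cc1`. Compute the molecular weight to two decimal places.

Atom tally by fragment:
  benzene ring core → C:6 H:6
  (− 2 ring H displaced by substituents)
  + Br → Br:1
  + Cl → Cl:1
Element totals:
  C: 6
  H: 4
  Br: 1
  Cl: 1
Molecular formula: C6H4BrCl.
  M = 6(12.011) + 4(1.008) + 79.904 + 35.45
    = 72.066 + 4.032 + 79.904 + 35.450 = 191.452

191.45 g/mol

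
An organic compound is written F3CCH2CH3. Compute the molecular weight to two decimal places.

Atom tally by fragment:
  F3CCH2 → C:2 H:2 F:3
  CH3 → C:1 H:3
Element totals:
  C: 3
  H: 5
  F: 3
Molecular formula: C3H5F3.
  M = 3(12.011) + 5(1.008) + 3(18.998)
    = 36.033 + 5.040 + 56.994 = 98.067

98.07 g/mol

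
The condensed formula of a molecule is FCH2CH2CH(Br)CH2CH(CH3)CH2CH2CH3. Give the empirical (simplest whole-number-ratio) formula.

C9H18BrF

Element totals:
  C: 9
  H: 18
  Br: 1
  F: 1
Molecular formula: C9H18BrF.
gcd of subscripts (1, 9, 1, 18) = 1, so the empirical formula equals the molecular formula.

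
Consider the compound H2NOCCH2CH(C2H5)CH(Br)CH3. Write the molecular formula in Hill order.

C7H14BrNO

Element totals:
  C: 7
  H: 14
  Br: 1
  N: 1
  O: 1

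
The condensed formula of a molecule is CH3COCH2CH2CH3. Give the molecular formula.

Element totals:
  C: 5
  H: 10
  O: 1

C5H10O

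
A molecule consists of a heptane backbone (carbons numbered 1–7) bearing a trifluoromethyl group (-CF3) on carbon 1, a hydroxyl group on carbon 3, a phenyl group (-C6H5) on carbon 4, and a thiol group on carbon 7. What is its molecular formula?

C14H19F3OS

Atom tally by fragment:
  F3CCH2 → C:2 H:2 F:3
  CH2 → C:1 H:2
  CH(OH) → C:1 H:2 O:1
  CH(C6H5) → C:7 H:6
  CH2 → C:1 H:2
  CH2 → C:1 H:2
  CH2SH → C:1 H:3 S:1
Element totals:
  C: 14
  H: 19
  F: 3
  O: 1
  S: 1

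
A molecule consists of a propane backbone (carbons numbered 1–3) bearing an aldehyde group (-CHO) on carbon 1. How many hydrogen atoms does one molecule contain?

8

Atom tally by fragment:
  OHCCH2 → C:2 H:3 O:1
  CH2 → C:1 H:2
  CH3 → C:1 H:3
Element totals:
  C: 4
  H: 8
  O: 1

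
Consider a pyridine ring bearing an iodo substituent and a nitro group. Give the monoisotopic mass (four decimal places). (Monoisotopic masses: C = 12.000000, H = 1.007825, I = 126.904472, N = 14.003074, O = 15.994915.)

249.9239

Atom tally by fragment:
  pyridine ring core → C:5 H:5 N:1
  (− 2 ring H displaced by substituents)
  + I → I:1
  + NO2 → N:1 O:2
Element totals:
  C: 5
  H: 3
  I: 1
  N: 2
  O: 2
Molecular formula: C5H3IN2O2.
  M = 5(12.0) + 3(1.007825) + 126.904472 + 2(14.003074) + 2(15.994915)
    = 60.000000 + 3.023475 + 126.904472 + 28.006148 + 31.989830 = 249.923925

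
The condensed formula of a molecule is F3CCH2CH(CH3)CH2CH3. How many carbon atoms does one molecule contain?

6

Atom tally by fragment:
  F3CCH2 → C:2 H:2 F:3
  CH(CH3) → C:2 H:4
  CH2 → C:1 H:2
  CH3 → C:1 H:3
Element totals:
  C: 6
  H: 11
  F: 3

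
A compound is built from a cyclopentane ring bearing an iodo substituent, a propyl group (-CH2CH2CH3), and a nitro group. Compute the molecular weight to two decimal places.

Atom tally by fragment:
  cyclopentane ring core → C:5 H:10
  (− 3 ring H displaced by substituents)
  + I → I:1
  + CH2CH2CH3 → C:3 H:7
  + NO2 → N:1 O:2
Element totals:
  C: 8
  H: 14
  I: 1
  N: 1
  O: 2
Molecular formula: C8H14INO2.
  M = 8(12.011) + 14(1.008) + 126.904 + 14.007 + 2(15.999)
    = 96.088 + 14.112 + 126.904 + 14.007 + 31.998 = 283.109

283.11 g/mol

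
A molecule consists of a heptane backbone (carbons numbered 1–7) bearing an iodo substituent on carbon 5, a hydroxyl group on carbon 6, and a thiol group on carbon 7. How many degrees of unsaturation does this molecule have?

Atom tally by fragment:
  CH3 → C:1 H:3
  CH2 → C:1 H:2
  CH2 → C:1 H:2
  CH2 → C:1 H:2
  CH(I) → C:1 H:1 I:1
  CH(OH) → C:1 H:2 O:1
  CH2SH → C:1 H:3 S:1
Element totals:
  C: 7
  H: 15
  I: 1
  O: 1
  S: 1
Molecular formula: C7H15IOS.
DoU = (2C + 2 + N − H − X) / 2 = (2·7 + 2 + 0 − 15 − 1) / 2 = 0.

0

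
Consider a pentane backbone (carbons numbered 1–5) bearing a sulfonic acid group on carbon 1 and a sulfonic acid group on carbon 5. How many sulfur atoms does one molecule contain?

Atom tally by fragment:
  HO3SCH2 → C:1 H:3 S:1 O:3
  CH2 → C:1 H:2
  CH2 → C:1 H:2
  CH2 → C:1 H:2
  CH2SO3H → C:1 H:3 S:1 O:3
Element totals:
  C: 5
  H: 12
  O: 6
  S: 2

2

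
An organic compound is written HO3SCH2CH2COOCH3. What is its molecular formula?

C4H8O5S

Atom tally by fragment:
  HO3SCH2 → C:1 H:3 S:1 O:3
  CH2COOCH3 → C:3 H:5 O:2
Element totals:
  C: 4
  H: 8
  O: 5
  S: 1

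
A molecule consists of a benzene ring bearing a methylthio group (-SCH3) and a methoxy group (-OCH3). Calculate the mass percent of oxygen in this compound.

Atom tally by fragment:
  benzene ring core → C:6 H:6
  (− 2 ring H displaced by substituents)
  + SCH3 → C:1 H:3 S:1
  + OCH3 → C:1 H:3 O:1
Element totals:
  C: 8
  H: 10
  O: 1
  S: 1
Molecular formula: C8H10OS.
Molar mass = 154.227 g/mol.
Mass from O: 1 × 15.999 = 15.999 g/mol.
%O = 15.999 / 154.227 × 100 = 10.37%.

10.37%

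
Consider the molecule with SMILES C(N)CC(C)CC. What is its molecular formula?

Atom tally by fragment:
  H2NCH2 → C:1 H:4 N:1
  CH2 → C:1 H:2
  CH(CH3) → C:2 H:4
  CH2 → C:1 H:2
  CH3 → C:1 H:3
Element totals:
  C: 6
  H: 15
  N: 1

C6H15N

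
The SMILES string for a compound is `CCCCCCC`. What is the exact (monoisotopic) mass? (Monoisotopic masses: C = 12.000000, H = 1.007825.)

100.1252

Atom tally by fragment:
  CH3 → C:1 H:3
  CH2 → C:1 H:2
  CH2 → C:1 H:2
  CH2 → C:1 H:2
  CH2 → C:1 H:2
  CH2 → C:1 H:2
  CH3 → C:1 H:3
Element totals:
  C: 7
  H: 16
Molecular formula: C7H16.
  M = 7(12.0) + 16(1.007825)
    = 84.000000 + 16.125200 = 100.125200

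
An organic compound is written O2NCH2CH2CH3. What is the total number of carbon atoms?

Atom tally by fragment:
  O2NCH2 → C:1 H:2 N:1 O:2
  CH2 → C:1 H:2
  CH3 → C:1 H:3
Element totals:
  C: 3
  H: 7
  N: 1
  O: 2

3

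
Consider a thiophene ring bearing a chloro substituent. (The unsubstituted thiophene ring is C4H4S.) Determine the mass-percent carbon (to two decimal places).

Atom tally by fragment:
  thiophene ring core → C:4 H:4 S:1
  (− 1 ring H displaced by substituents)
  + Cl → Cl:1
Element totals:
  C: 4
  H: 3
  Cl: 1
  S: 1
Molecular formula: C4H3ClS.
Molar mass = 118.578 g/mol.
Mass from C: 4 × 12.011 = 48.044 g/mol.
%C = 48.044 / 118.578 × 100 = 40.52%.

40.52%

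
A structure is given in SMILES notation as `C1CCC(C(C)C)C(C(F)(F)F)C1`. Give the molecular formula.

Atom tally by fragment:
  cyclohexane ring core → C:6 H:12
  (− 2 ring H displaced by substituents)
  + CH(CH3)2 → C:3 H:7
  + CF3 → C:1 F:3
Element totals:
  C: 10
  H: 17
  F: 3

C10H17F3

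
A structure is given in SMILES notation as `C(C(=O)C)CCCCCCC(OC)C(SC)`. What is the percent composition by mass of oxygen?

Atom tally by fragment:
  CH3COCH2 → C:3 H:5 O:1
  CH2 → C:1 H:2
  CH2 → C:1 H:2
  CH2 → C:1 H:2
  CH2 → C:1 H:2
  CH2 → C:1 H:2
  CH2 → C:1 H:2
  CH(OCH3) → C:2 H:4 O:1
  CH2SCH3 → C:2 H:5 S:1
Element totals:
  C: 13
  H: 26
  O: 2
  S: 1
Molecular formula: C13H26O2S.
Molar mass = 246.409 g/mol.
Mass from O: 2 × 15.999 = 31.998 g/mol.
%O = 31.998 / 246.409 × 100 = 12.99%.

12.99%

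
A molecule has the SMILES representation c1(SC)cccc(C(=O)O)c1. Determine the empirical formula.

Atom tally by fragment:
  benzene ring core → C:6 H:6
  (− 2 ring H displaced by substituents)
  + SCH3 → C:1 H:3 S:1
  + COOH → C:1 H:1 O:2
Element totals:
  C: 8
  H: 8
  O: 2
  S: 1
Molecular formula: C8H8O2S.
gcd of subscripts (8, 8, 2, 1) = 1, so the empirical formula equals the molecular formula.

C8H8O2S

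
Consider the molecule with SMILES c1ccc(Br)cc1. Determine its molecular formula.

C6H5Br

Atom tally by fragment:
  benzene ring core → C:6 H:6
  (− 1 ring H displaced by substituents)
  + Br → Br:1
Element totals:
  C: 6
  H: 5
  Br: 1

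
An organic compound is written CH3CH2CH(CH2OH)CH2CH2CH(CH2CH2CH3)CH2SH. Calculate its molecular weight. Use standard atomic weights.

Atom tally by fragment:
  CH3 → C:1 H:3
  CH2 → C:1 H:2
  CH(CH2OH) → C:2 H:4 O:1
  CH2 → C:1 H:2
  CH2 → C:1 H:2
  CH(CH2CH2CH3) → C:4 H:8
  CH2SH → C:1 H:3 S:1
Element totals:
  C: 11
  H: 24
  O: 1
  S: 1
Molecular formula: C11H24OS.
  M = 11(12.011) + 24(1.008) + 15.999 + 32.06
    = 132.121 + 24.192 + 15.999 + 32.060 = 204.372

204.37 g/mol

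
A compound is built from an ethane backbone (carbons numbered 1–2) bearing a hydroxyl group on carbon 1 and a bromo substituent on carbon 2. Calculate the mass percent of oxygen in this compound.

12.80%

Atom tally by fragment:
  HOCH2 → C:1 H:3 O:1
  CH2Br → C:1 H:2 Br:1
Element totals:
  C: 2
  H: 5
  Br: 1
  O: 1
Molecular formula: C2H5BrO.
Molar mass = 124.965 g/mol.
Mass from O: 1 × 15.999 = 15.999 g/mol.
%O = 15.999 / 124.965 × 100 = 12.80%.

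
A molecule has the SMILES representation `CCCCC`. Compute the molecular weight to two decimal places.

Atom tally by fragment:
  CH3 → C:1 H:3
  CH2 → C:1 H:2
  CH2 → C:1 H:2
  CH2 → C:1 H:2
  CH3 → C:1 H:3
Element totals:
  C: 5
  H: 12
Molecular formula: C5H12.
  M = 5(12.011) + 12(1.008)
    = 60.055 + 12.096 = 72.151

72.15 g/mol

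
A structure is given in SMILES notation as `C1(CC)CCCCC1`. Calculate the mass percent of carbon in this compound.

85.63%

Atom tally by fragment:
  cyclohexane ring core → C:6 H:12
  (− 1 ring H displaced by substituents)
  + C2H5 → C:2 H:5
Element totals:
  C: 8
  H: 16
Molecular formula: C8H16.
Molar mass = 112.216 g/mol.
Mass from C: 8 × 12.011 = 96.088 g/mol.
%C = 96.088 / 112.216 × 100 = 85.63%.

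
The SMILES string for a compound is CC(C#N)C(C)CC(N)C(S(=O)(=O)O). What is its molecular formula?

C8H16N2O3S

Atom tally by fragment:
  CH3 → C:1 H:3
  CH(CN) → C:2 H:1 N:1
  CH(CH3) → C:2 H:4
  CH2 → C:1 H:2
  CH(NH2) → C:1 H:3 N:1
  CH2SO3H → C:1 H:3 S:1 O:3
Element totals:
  C: 8
  H: 16
  N: 2
  O: 3
  S: 1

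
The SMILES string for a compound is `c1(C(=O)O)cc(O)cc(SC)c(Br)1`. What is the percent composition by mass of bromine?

Atom tally by fragment:
  benzene ring core → C:6 H:6
  (− 4 ring H displaced by substituents)
  + COOH → C:1 H:1 O:2
  + OH → O:1 H:1
  + SCH3 → C:1 H:3 S:1
  + Br → Br:1
Element totals:
  C: 8
  H: 7
  Br: 1
  O: 3
  S: 1
Molecular formula: C8H7BrO3S.
Molar mass = 263.105 g/mol.
Mass from Br: 1 × 79.904 = 79.904 g/mol.
%Br = 79.904 / 263.105 × 100 = 30.37%.

30.37%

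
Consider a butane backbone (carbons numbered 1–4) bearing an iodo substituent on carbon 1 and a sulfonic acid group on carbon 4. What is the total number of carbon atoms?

Atom tally by fragment:
  ICH2 → C:1 H:2 I:1
  CH2 → C:1 H:2
  CH2 → C:1 H:2
  CH2SO3H → C:1 H:3 S:1 O:3
Element totals:
  C: 4
  H: 9
  I: 1
  O: 3
  S: 1

4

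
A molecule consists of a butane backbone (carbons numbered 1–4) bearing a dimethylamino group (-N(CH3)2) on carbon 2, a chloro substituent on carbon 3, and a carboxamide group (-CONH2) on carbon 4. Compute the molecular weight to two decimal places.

Atom tally by fragment:
  CH3 → C:1 H:3
  CH(N(CH3)2) → C:3 H:7 N:1
  CH(Cl) → C:1 H:1 Cl:1
  CH2CONH2 → C:2 H:4 O:1 N:1
Element totals:
  C: 7
  H: 15
  Cl: 1
  N: 2
  O: 1
Molecular formula: C7H15ClN2O.
  M = 7(12.011) + 15(1.008) + 35.45 + 2(14.007) + 15.999
    = 84.077 + 15.120 + 35.450 + 28.014 + 15.999 = 178.660

178.66 g/mol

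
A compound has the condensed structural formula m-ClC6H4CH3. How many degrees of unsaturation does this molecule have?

Element totals:
  C: 7
  H: 7
  Cl: 1
Molecular formula: C7H7Cl.
DoU = (2C + 2 + N − H − X) / 2 = (2·7 + 2 + 0 − 7 − 1) / 2 = 4.

4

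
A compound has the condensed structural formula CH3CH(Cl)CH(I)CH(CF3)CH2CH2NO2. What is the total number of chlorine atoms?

Atom tally by fragment:
  CH3 → C:1 H:3
  CH(Cl) → C:1 H:1 Cl:1
  CH(I) → C:1 H:1 I:1
  CH(CF3) → C:2 H:1 F:3
  CH2 → C:1 H:2
  CH2NO2 → C:1 H:2 N:1 O:2
Element totals:
  C: 7
  H: 10
  Cl: 1
  F: 3
  I: 1
  N: 1
  O: 2

1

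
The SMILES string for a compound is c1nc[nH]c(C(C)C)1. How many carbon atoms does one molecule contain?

6

Atom tally by fragment:
  imidazole ring core → C:3 H:4 N:2
  (− 1 ring H displaced by substituents)
  + CH(CH3)2 → C:3 H:7
Element totals:
  C: 6
  H: 10
  N: 2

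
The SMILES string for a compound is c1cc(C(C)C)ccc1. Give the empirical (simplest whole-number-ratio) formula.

Atom tally by fragment:
  benzene ring core → C:6 H:6
  (− 1 ring H displaced by substituents)
  + CH(CH3)2 → C:3 H:7
Element totals:
  C: 9
  H: 12
Molecular formula: C9H12.
gcd of subscripts = 3; dividing each by 3:
  C: 9/3 = 3
  H: 12/3 = 4

C3H4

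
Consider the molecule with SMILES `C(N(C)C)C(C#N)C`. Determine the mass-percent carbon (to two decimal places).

Atom tally by fragment:
  (CH3)2NCH2 → C:3 H:8 N:1
  CH(CN) → C:2 H:1 N:1
  CH3 → C:1 H:3
Element totals:
  C: 6
  H: 12
  N: 2
Molecular formula: C6H12N2.
Molar mass = 112.176 g/mol.
Mass from C: 6 × 12.011 = 72.066 g/mol.
%C = 72.066 / 112.176 × 100 = 64.24%.

64.24%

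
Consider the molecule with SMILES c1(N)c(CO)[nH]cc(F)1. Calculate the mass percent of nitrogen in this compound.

Atom tally by fragment:
  pyrrole ring core → C:4 H:5 N:1
  (− 3 ring H displaced by substituents)
  + NH2 → N:1 H:2
  + CH2OH → C:1 H:3 O:1
  + F → F:1
Element totals:
  C: 5
  H: 7
  F: 1
  N: 2
  O: 1
Molecular formula: C5H7FN2O.
Molar mass = 130.122 g/mol.
Mass from N: 2 × 14.007 = 28.014 g/mol.
%N = 28.014 / 130.122 × 100 = 21.53%.

21.53%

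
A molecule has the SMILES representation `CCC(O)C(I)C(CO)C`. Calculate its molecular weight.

Atom tally by fragment:
  CH3 → C:1 H:3
  CH2 → C:1 H:2
  CH(OH) → C:1 H:2 O:1
  CH(I) → C:1 H:1 I:1
  CH(CH2OH) → C:2 H:4 O:1
  CH3 → C:1 H:3
Element totals:
  C: 7
  H: 15
  I: 1
  O: 2
Molecular formula: C7H15IO2.
  M = 7(12.011) + 15(1.008) + 126.904 + 2(15.999)
    = 84.077 + 15.120 + 126.904 + 31.998 = 258.099

258.10 g/mol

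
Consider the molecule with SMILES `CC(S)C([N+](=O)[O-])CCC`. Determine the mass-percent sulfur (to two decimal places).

Atom tally by fragment:
  CH3 → C:1 H:3
  CH(SH) → C:1 H:2 S:1
  CH(NO2) → C:1 H:1 N:1 O:2
  CH2 → C:1 H:2
  CH2 → C:1 H:2
  CH3 → C:1 H:3
Element totals:
  C: 6
  H: 13
  N: 1
  O: 2
  S: 1
Molecular formula: C6H13NO2S.
Molar mass = 163.235 g/mol.
Mass from S: 1 × 32.06 = 32.060 g/mol.
%S = 32.060 / 163.235 × 100 = 19.64%.

19.64%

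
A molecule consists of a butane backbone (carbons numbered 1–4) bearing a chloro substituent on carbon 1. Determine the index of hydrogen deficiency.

0

Atom tally by fragment:
  ClCH2 → C:1 H:2 Cl:1
  CH2 → C:1 H:2
  CH2 → C:1 H:2
  CH3 → C:1 H:3
Element totals:
  C: 4
  H: 9
  Cl: 1
Molecular formula: C4H9Cl.
DoU = (2C + 2 + N − H − X) / 2 = (2·4 + 2 + 0 − 9 − 1) / 2 = 0.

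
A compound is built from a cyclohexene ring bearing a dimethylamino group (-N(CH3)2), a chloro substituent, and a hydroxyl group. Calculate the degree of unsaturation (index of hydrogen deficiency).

2

Atom tally by fragment:
  cyclohexene ring core → C:6 H:10
  (− 3 ring H displaced by substituents)
  + N(CH3)2 → N:1 C:2 H:6
  + Cl → Cl:1
  + OH → O:1 H:1
Element totals:
  C: 8
  H: 14
  Cl: 1
  N: 1
  O: 1
Molecular formula: C8H14ClNO.
DoU = (2C + 2 + N − H − X) / 2 = (2·8 + 2 + 1 − 14 − 1) / 2 = 2.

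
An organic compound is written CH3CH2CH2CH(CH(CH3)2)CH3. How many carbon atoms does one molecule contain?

8

Atom tally by fragment:
  CH3 → C:1 H:3
  CH2 → C:1 H:2
  CH2 → C:1 H:2
  CH(CH(CH3)2) → C:4 H:8
  CH3 → C:1 H:3
Element totals:
  C: 8
  H: 18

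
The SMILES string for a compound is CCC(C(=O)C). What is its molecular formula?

Atom tally by fragment:
  CH3 → C:1 H:3
  CH2 → C:1 H:2
  CH2COCH3 → C:3 H:5 O:1
Element totals:
  C: 5
  H: 10
  O: 1

C5H10O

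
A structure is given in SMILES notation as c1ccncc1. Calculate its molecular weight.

Atom tally by fragment:
  pyridine ring core → C:5 H:5 N:1
Element totals:
  C: 5
  H: 5
  N: 1
Molecular formula: C5H5N.
  M = 5(12.011) + 5(1.008) + 14.007
    = 60.055 + 5.040 + 14.007 = 79.102

79.10 g/mol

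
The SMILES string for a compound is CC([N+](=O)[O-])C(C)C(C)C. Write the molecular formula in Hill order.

Atom tally by fragment:
  CH3 → C:1 H:3
  CH(NO2) → C:1 H:1 N:1 O:2
  CH(CH3) → C:2 H:4
  CH(CH3) → C:2 H:4
  CH3 → C:1 H:3
Element totals:
  C: 7
  H: 15
  N: 1
  O: 2

C7H15NO2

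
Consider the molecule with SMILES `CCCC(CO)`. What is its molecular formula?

C5H12O

Atom tally by fragment:
  CH3 → C:1 H:3
  CH2 → C:1 H:2
  CH2 → C:1 H:2
  CH2CH2OH → C:2 H:5 O:1
Element totals:
  C: 5
  H: 12
  O: 1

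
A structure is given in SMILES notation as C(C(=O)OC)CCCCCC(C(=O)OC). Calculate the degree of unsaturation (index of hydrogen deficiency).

2

Atom tally by fragment:
  CH3OOCCH2 → C:3 H:5 O:2
  CH2 → C:1 H:2
  CH2 → C:1 H:2
  CH2 → C:1 H:2
  CH2 → C:1 H:2
  CH2 → C:1 H:2
  CH2COOCH3 → C:3 H:5 O:2
Element totals:
  C: 11
  H: 20
  O: 4
Molecular formula: C11H20O4.
DoU = (2C + 2 + N − H − X) / 2 = (2·11 + 2 + 0 − 20 − 0) / 2 = 2.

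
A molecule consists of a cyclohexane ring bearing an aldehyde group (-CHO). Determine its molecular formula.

C7H12O

Atom tally by fragment:
  cyclohexane ring core → C:6 H:12
  (− 1 ring H displaced by substituents)
  + CHO → C:1 H:1 O:1
Element totals:
  C: 7
  H: 12
  O: 1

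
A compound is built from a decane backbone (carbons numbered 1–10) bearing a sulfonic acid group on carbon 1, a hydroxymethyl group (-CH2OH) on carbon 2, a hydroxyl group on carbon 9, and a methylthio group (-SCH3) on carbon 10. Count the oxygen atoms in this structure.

5

Atom tally by fragment:
  HO3SCH2 → C:1 H:3 S:1 O:3
  CH(CH2OH) → C:2 H:4 O:1
  CH2 → C:1 H:2
  CH2 → C:1 H:2
  CH2 → C:1 H:2
  CH2 → C:1 H:2
  CH2 → C:1 H:2
  CH2 → C:1 H:2
  CH(OH) → C:1 H:2 O:1
  CH2SCH3 → C:2 H:5 S:1
Element totals:
  C: 12
  H: 26
  O: 5
  S: 2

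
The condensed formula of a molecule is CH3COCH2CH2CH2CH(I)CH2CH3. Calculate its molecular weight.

Atom tally by fragment:
  CH3COCH2 → C:3 H:5 O:1
  CH2 → C:1 H:2
  CH2 → C:1 H:2
  CH(I) → C:1 H:1 I:1
  CH2 → C:1 H:2
  CH3 → C:1 H:3
Element totals:
  C: 8
  H: 15
  I: 1
  O: 1
Molecular formula: C8H15IO.
  M = 8(12.011) + 15(1.008) + 126.904 + 15.999
    = 96.088 + 15.120 + 126.904 + 15.999 = 254.111

254.11 g/mol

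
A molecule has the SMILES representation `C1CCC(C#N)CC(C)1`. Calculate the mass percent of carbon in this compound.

Atom tally by fragment:
  cyclohexane ring core → C:6 H:12
  (− 2 ring H displaced by substituents)
  + CN → C:1 N:1
  + CH3 → C:1 H:3
Element totals:
  C: 8
  H: 13
  N: 1
Molecular formula: C8H13N.
Molar mass = 123.199 g/mol.
Mass from C: 8 × 12.011 = 96.088 g/mol.
%C = 96.088 / 123.199 × 100 = 77.99%.

77.99%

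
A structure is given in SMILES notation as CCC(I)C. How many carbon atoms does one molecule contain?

Atom tally by fragment:
  CH3 → C:1 H:3
  CH2 → C:1 H:2
  CH(I) → C:1 H:1 I:1
  CH3 → C:1 H:3
Element totals:
  C: 4
  H: 9
  I: 1

4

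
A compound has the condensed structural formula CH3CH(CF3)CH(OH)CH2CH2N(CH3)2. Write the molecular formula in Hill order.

C8H16F3NO

Element totals:
  C: 8
  H: 16
  F: 3
  N: 1
  O: 1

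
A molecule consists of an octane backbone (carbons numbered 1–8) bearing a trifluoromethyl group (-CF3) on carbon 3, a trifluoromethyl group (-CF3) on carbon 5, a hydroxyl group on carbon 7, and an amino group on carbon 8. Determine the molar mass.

Atom tally by fragment:
  CH3 → C:1 H:3
  CH2 → C:1 H:2
  CH(CF3) → C:2 H:1 F:3
  CH2 → C:1 H:2
  CH(CF3) → C:2 H:1 F:3
  CH2 → C:1 H:2
  CH(OH) → C:1 H:2 O:1
  CH2NH2 → C:1 H:4 N:1
Element totals:
  C: 10
  H: 17
  F: 6
  N: 1
  O: 1
Molecular formula: C10H17F6NO.
  M = 10(12.011) + 17(1.008) + 6(18.998) + 14.007 + 15.999
    = 120.110 + 17.136 + 113.988 + 14.007 + 15.999 = 281.240

281.24 g/mol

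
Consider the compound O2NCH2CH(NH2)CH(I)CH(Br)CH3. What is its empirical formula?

Element totals:
  C: 5
  H: 10
  Br: 1
  I: 1
  N: 2
  O: 2
Molecular formula: C5H10BrIN2O2.
gcd of subscripts (1, 5, 10, 1, 2, 2) = 1, so the empirical formula equals the molecular formula.

C5H10BrIN2O2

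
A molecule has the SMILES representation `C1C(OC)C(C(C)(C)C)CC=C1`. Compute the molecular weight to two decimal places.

Atom tally by fragment:
  cyclohexene ring core → C:6 H:10
  (− 2 ring H displaced by substituents)
  + OCH3 → C:1 H:3 O:1
  + C(CH3)3 → C:4 H:9
Element totals:
  C: 11
  H: 20
  O: 1
Molecular formula: C11H20O.
  M = 11(12.011) + 20(1.008) + 15.999
    = 132.121 + 20.160 + 15.999 = 168.280

168.28 g/mol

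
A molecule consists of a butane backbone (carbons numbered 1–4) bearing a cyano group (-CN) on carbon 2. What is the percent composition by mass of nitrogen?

16.85%

Atom tally by fragment:
  CH3 → C:1 H:3
  CH(CN) → C:2 H:1 N:1
  CH2 → C:1 H:2
  CH3 → C:1 H:3
Element totals:
  C: 5
  H: 9
  N: 1
Molecular formula: C5H9N.
Molar mass = 83.134 g/mol.
Mass from N: 1 × 14.007 = 14.007 g/mol.
%N = 14.007 / 83.134 × 100 = 16.85%.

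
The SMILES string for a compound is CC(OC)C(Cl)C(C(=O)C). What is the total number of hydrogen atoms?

13

Atom tally by fragment:
  CH3 → C:1 H:3
  CH(OCH3) → C:2 H:4 O:1
  CH(Cl) → C:1 H:1 Cl:1
  CH2COCH3 → C:3 H:5 O:1
Element totals:
  C: 7
  H: 13
  Cl: 1
  O: 2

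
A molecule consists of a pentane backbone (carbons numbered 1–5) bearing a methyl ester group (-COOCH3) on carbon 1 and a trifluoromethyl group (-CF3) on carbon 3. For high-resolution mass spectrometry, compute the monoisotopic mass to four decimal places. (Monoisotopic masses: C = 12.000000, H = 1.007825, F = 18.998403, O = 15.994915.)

198.0868

Atom tally by fragment:
  CH3OOCCH2 → C:3 H:5 O:2
  CH2 → C:1 H:2
  CH(CF3) → C:2 H:1 F:3
  CH2 → C:1 H:2
  CH3 → C:1 H:3
Element totals:
  C: 8
  H: 13
  F: 3
  O: 2
Molecular formula: C8H13F3O2.
  M = 8(12.0) + 13(1.007825) + 3(18.998403) + 2(15.994915)
    = 96.000000 + 13.101725 + 56.995209 + 31.989830 = 198.086764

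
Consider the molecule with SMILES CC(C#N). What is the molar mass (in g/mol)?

55.08 g/mol

Atom tally by fragment:
  CH3 → C:1 H:3
  CH2CN → C:2 H:2 N:1
Element totals:
  C: 3
  H: 5
  N: 1
Molecular formula: C3H5N.
  M = 3(12.011) + 5(1.008) + 14.007
    = 36.033 + 5.040 + 14.007 = 55.080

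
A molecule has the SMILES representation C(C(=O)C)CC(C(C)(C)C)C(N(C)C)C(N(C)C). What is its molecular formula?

C15H32N2O

Atom tally by fragment:
  CH3COCH2 → C:3 H:5 O:1
  CH2 → C:1 H:2
  CH(C(CH3)3) → C:5 H:10
  CH(N(CH3)2) → C:3 H:7 N:1
  CH2N(CH3)2 → C:3 H:8 N:1
Element totals:
  C: 15
  H: 32
  N: 2
  O: 1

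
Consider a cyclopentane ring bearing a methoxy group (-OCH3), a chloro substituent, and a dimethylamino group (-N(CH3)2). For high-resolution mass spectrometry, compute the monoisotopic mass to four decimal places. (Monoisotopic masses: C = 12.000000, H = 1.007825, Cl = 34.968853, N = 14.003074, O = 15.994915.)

177.0920

Atom tally by fragment:
  cyclopentane ring core → C:5 H:10
  (− 3 ring H displaced by substituents)
  + OCH3 → C:1 H:3 O:1
  + Cl → Cl:1
  + N(CH3)2 → N:1 C:2 H:6
Element totals:
  C: 8
  H: 16
  Cl: 1
  N: 1
  O: 1
Molecular formula: C8H16ClNO.
  M = 8(12.0) + 16(1.007825) + 34.968853 + 14.003074 + 15.994915
    = 96.000000 + 16.125200 + 34.968853 + 14.003074 + 15.994915 = 177.092042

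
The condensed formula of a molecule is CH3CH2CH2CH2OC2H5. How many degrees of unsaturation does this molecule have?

Element totals:
  C: 6
  H: 14
  O: 1
Molecular formula: C6H14O.
DoU = (2C + 2 + N − H − X) / 2 = (2·6 + 2 + 0 − 14 − 0) / 2 = 0.

0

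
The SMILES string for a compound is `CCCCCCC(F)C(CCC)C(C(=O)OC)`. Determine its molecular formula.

C14H27FO2

Atom tally by fragment:
  CH3 → C:1 H:3
  CH2 → C:1 H:2
  CH2 → C:1 H:2
  CH2 → C:1 H:2
  CH2 → C:1 H:2
  CH2 → C:1 H:2
  CH(F) → C:1 H:1 F:1
  CH(CH2CH2CH3) → C:4 H:8
  CH2COOCH3 → C:3 H:5 O:2
Element totals:
  C: 14
  H: 27
  F: 1
  O: 2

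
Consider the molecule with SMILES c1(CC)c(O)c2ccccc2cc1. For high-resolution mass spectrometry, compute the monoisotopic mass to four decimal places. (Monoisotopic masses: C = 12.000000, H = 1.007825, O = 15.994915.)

172.0888

Atom tally by fragment:
  naphthalene ring system core → C:10 H:8
  (− 2 ring H displaced by substituents)
  + C2H5 → C:2 H:5
  + OH → O:1 H:1
Element totals:
  C: 12
  H: 12
  O: 1
Molecular formula: C12H12O.
  M = 12(12.0) + 12(1.007825) + 15.994915
    = 144.000000 + 12.093900 + 15.994915 = 172.088815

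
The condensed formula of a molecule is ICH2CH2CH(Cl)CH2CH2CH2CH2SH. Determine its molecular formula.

Element totals:
  C: 7
  H: 14
  Cl: 1
  I: 1
  S: 1

C7H14ClIS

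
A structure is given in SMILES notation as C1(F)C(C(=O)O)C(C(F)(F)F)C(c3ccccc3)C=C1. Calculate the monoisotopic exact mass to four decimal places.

288.0773

Atom tally by fragment:
  cyclohexene ring core → C:6 H:10
  (− 4 ring H displaced by substituents)
  + F → F:1
  + COOH → C:1 H:1 O:2
  + CF3 → C:1 F:3
  + C6H5 → C:6 H:5
Element totals:
  C: 14
  H: 12
  F: 4
  O: 2
Molecular formula: C14H12F4O2.
  M = 14(12.0) + 12(1.007825) + 4(18.998403) + 2(15.994915)
    = 168.000000 + 12.093900 + 75.993612 + 31.989830 = 288.077342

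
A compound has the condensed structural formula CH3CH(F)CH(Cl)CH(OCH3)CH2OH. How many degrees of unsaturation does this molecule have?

Element totals:
  C: 6
  H: 12
  Cl: 1
  F: 1
  O: 2
Molecular formula: C6H12ClFO2.
DoU = (2C + 2 + N − H − X) / 2 = (2·6 + 2 + 0 − 12 − 2) / 2 = 0.

0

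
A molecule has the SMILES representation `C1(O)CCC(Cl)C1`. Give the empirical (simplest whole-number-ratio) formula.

Atom tally by fragment:
  cyclopentane ring core → C:5 H:10
  (− 2 ring H displaced by substituents)
  + OH → O:1 H:1
  + Cl → Cl:1
Element totals:
  C: 5
  H: 9
  Cl: 1
  O: 1
Molecular formula: C5H9ClO.
gcd of subscripts (5, 1, 9, 1) = 1, so the empirical formula equals the molecular formula.

C5H9ClO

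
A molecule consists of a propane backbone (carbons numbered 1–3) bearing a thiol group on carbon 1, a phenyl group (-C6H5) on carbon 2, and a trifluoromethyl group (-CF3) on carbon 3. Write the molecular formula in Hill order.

C10H11F3S

Atom tally by fragment:
  HSCH2 → C:1 H:3 S:1
  CH(C6H5) → C:7 H:6
  CH2CF3 → C:2 H:2 F:3
Element totals:
  C: 10
  H: 11
  F: 3
  S: 1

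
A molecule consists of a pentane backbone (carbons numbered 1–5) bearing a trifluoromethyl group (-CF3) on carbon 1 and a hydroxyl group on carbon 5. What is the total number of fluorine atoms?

Atom tally by fragment:
  F3CCH2 → C:2 H:2 F:3
  CH2 → C:1 H:2
  CH2 → C:1 H:2
  CH2 → C:1 H:2
  CH2OH → C:1 H:3 O:1
Element totals:
  C: 6
  H: 11
  F: 3
  O: 1

3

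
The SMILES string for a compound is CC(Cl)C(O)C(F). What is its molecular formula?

Atom tally by fragment:
  CH3 → C:1 H:3
  CH(Cl) → C:1 H:1 Cl:1
  CH(OH) → C:1 H:2 O:1
  CH2F → C:1 H:2 F:1
Element totals:
  C: 4
  H: 8
  Cl: 1
  F: 1
  O: 1

C4H8ClFO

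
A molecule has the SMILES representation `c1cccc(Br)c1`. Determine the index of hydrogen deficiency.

Atom tally by fragment:
  benzene ring core → C:6 H:6
  (− 1 ring H displaced by substituents)
  + Br → Br:1
Element totals:
  C: 6
  H: 5
  Br: 1
Molecular formula: C6H5Br.
DoU = (2C + 2 + N − H − X) / 2 = (2·6 + 2 + 0 − 5 − 1) / 2 = 4.

4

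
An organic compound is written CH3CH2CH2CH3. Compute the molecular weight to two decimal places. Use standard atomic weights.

Element totals:
  C: 4
  H: 10
Molecular formula: C4H10.
  M = 4(12.011) + 10(1.008)
    = 48.044 + 10.080 = 58.124

58.12 g/mol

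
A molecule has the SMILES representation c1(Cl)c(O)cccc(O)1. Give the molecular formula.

C6H5ClO2

Atom tally by fragment:
  benzene ring core → C:6 H:6
  (− 3 ring H displaced by substituents)
  + Cl → Cl:1
  + OH → O:1 H:1
  + OH → O:1 H:1
Element totals:
  C: 6
  H: 5
  Cl: 1
  O: 2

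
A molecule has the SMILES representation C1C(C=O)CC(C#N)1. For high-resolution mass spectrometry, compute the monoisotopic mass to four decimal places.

109.0528

Atom tally by fragment:
  cyclobutane ring core → C:4 H:8
  (− 2 ring H displaced by substituents)
  + CHO → C:1 H:1 O:1
  + CN → C:1 N:1
Element totals:
  C: 6
  H: 7
  N: 1
  O: 1
Molecular formula: C6H7NO.
  M = 6(12.0) + 7(1.007825) + 14.003074 + 15.994915
    = 72.000000 + 7.054775 + 14.003074 + 15.994915 = 109.052764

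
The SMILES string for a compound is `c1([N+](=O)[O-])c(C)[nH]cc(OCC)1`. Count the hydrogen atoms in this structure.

Atom tally by fragment:
  pyrrole ring core → C:4 H:5 N:1
  (− 3 ring H displaced by substituents)
  + NO2 → N:1 O:2
  + CH3 → C:1 H:3
  + OC2H5 → C:2 H:5 O:1
Element totals:
  C: 7
  H: 10
  N: 2
  O: 3

10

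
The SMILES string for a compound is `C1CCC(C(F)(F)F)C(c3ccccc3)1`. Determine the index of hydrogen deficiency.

5

Atom tally by fragment:
  cyclopentane ring core → C:5 H:10
  (− 2 ring H displaced by substituents)
  + CF3 → C:1 F:3
  + C6H5 → C:6 H:5
Element totals:
  C: 12
  H: 13
  F: 3
Molecular formula: C12H13F3.
DoU = (2C + 2 + N − H − X) / 2 = (2·12 + 2 + 0 − 13 − 3) / 2 = 5.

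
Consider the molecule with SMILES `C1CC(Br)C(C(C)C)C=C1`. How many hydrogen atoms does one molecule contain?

Atom tally by fragment:
  cyclohexene ring core → C:6 H:10
  (− 2 ring H displaced by substituents)
  + Br → Br:1
  + CH(CH3)2 → C:3 H:7
Element totals:
  C: 9
  H: 15
  Br: 1

15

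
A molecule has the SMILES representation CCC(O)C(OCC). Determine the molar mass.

118.18 g/mol

Atom tally by fragment:
  CH3 → C:1 H:3
  CH2 → C:1 H:2
  CH(OH) → C:1 H:2 O:1
  CH2OC2H5 → C:3 H:7 O:1
Element totals:
  C: 6
  H: 14
  O: 2
Molecular formula: C6H14O2.
  M = 6(12.011) + 14(1.008) + 2(15.999)
    = 72.066 + 14.112 + 31.998 = 118.176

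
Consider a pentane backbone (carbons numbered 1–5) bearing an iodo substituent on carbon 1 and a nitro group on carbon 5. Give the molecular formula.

C5H10INO2

Atom tally by fragment:
  ICH2 → C:1 H:2 I:1
  CH2 → C:1 H:2
  CH2 → C:1 H:2
  CH2 → C:1 H:2
  CH2NO2 → C:1 H:2 N:1 O:2
Element totals:
  C: 5
  H: 10
  I: 1
  N: 1
  O: 2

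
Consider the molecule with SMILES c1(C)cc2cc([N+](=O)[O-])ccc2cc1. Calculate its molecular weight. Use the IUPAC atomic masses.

187.20 g/mol

Atom tally by fragment:
  naphthalene ring system core → C:10 H:8
  (− 2 ring H displaced by substituents)
  + CH3 → C:1 H:3
  + NO2 → N:1 O:2
Element totals:
  C: 11
  H: 9
  N: 1
  O: 2
Molecular formula: C11H9NO2.
  M = 11(12.011) + 9(1.008) + 14.007 + 2(15.999)
    = 132.121 + 9.072 + 14.007 + 31.998 = 187.198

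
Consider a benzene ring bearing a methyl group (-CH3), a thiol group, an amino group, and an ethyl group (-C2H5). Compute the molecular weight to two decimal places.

Atom tally by fragment:
  benzene ring core → C:6 H:6
  (− 4 ring H displaced by substituents)
  + CH3 → C:1 H:3
  + SH → S:1 H:1
  + NH2 → N:1 H:2
  + C2H5 → C:2 H:5
Element totals:
  C: 9
  H: 13
  N: 1
  S: 1
Molecular formula: C9H13NS.
  M = 9(12.011) + 13(1.008) + 14.007 + 32.06
    = 108.099 + 13.104 + 14.007 + 32.060 = 167.270

167.27 g/mol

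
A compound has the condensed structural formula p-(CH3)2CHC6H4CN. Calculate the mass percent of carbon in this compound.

82.72%

Atom tally by fragment:
  benzene ring core → C:6 H:6
  (− 2 ring H displaced by substituents)
  + CH(CH3)2 → C:3 H:7
  + CN → C:1 N:1
Element totals:
  C: 10
  H: 11
  N: 1
Molecular formula: C10H11N.
Molar mass = 145.205 g/mol.
Mass from C: 10 × 12.011 = 120.110 g/mol.
%C = 120.110 / 145.205 × 100 = 82.72%.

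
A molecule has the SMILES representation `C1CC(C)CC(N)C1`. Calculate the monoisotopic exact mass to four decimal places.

113.1204

Atom tally by fragment:
  cyclohexane ring core → C:6 H:12
  (− 2 ring H displaced by substituents)
  + CH3 → C:1 H:3
  + NH2 → N:1 H:2
Element totals:
  C: 7
  H: 15
  N: 1
Molecular formula: C7H15N.
  M = 7(12.0) + 15(1.007825) + 14.003074
    = 84.000000 + 15.117375 + 14.003074 = 113.120449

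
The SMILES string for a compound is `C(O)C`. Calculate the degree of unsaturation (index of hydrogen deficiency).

0

Atom tally by fragment:
  HOCH2 → C:1 H:3 O:1
  CH3 → C:1 H:3
Element totals:
  C: 2
  H: 6
  O: 1
Molecular formula: C2H6O.
DoU = (2C + 2 + N − H − X) / 2 = (2·2 + 2 + 0 − 6 − 0) / 2 = 0.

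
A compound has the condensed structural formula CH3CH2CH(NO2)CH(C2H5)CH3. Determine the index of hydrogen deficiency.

1

Element totals:
  C: 7
  H: 15
  N: 1
  O: 2
Molecular formula: C7H15NO2.
DoU = (2C + 2 + N − H − X) / 2 = (2·7 + 2 + 1 − 15 − 0) / 2 = 1.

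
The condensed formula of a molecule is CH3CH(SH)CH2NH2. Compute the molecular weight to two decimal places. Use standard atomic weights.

91.17 g/mol

Atom tally by fragment:
  CH3 → C:1 H:3
  CH(SH) → C:1 H:2 S:1
  CH2NH2 → C:1 H:4 N:1
Element totals:
  C: 3
  H: 9
  N: 1
  S: 1
Molecular formula: C3H9NS.
  M = 3(12.011) + 9(1.008) + 14.007 + 32.06
    = 36.033 + 9.072 + 14.007 + 32.060 = 91.172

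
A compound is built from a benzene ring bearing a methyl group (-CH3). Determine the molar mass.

Atom tally by fragment:
  benzene ring core → C:6 H:6
  (− 1 ring H displaced by substituents)
  + CH3 → C:1 H:3
Element totals:
  C: 7
  H: 8
Molecular formula: C7H8.
  M = 7(12.011) + 8(1.008)
    = 84.077 + 8.064 = 92.141

92.14 g/mol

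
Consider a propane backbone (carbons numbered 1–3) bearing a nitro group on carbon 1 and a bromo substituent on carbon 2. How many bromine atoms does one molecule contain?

1

Atom tally by fragment:
  O2NCH2 → C:1 H:2 N:1 O:2
  CH(Br) → C:1 H:1 Br:1
  CH3 → C:1 H:3
Element totals:
  C: 3
  H: 6
  Br: 1
  N: 1
  O: 2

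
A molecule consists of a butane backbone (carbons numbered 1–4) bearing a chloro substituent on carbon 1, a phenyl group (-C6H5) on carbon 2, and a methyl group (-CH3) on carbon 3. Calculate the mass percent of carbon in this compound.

72.32%

Atom tally by fragment:
  ClCH2 → C:1 H:2 Cl:1
  CH(C6H5) → C:7 H:6
  CH(CH3) → C:2 H:4
  CH3 → C:1 H:3
Element totals:
  C: 11
  H: 15
  Cl: 1
Molecular formula: C11H15Cl.
Molar mass = 182.691 g/mol.
Mass from C: 11 × 12.011 = 132.121 g/mol.
%C = 132.121 / 182.691 × 100 = 72.32%.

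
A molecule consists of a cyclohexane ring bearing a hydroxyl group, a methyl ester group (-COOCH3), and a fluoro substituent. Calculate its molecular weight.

176.19 g/mol

Atom tally by fragment:
  cyclohexane ring core → C:6 H:12
  (− 3 ring H displaced by substituents)
  + OH → O:1 H:1
  + COOCH3 → C:2 H:3 O:2
  + F → F:1
Element totals:
  C: 8
  H: 13
  F: 1
  O: 3
Molecular formula: C8H13FO3.
  M = 8(12.011) + 13(1.008) + 18.998 + 3(15.999)
    = 96.088 + 13.104 + 18.998 + 47.997 = 176.187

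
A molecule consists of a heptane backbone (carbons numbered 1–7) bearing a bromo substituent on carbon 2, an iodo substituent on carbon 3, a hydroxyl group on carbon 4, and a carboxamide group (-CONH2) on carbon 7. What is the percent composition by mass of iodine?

Atom tally by fragment:
  CH3 → C:1 H:3
  CH(Br) → C:1 H:1 Br:1
  CH(I) → C:1 H:1 I:1
  CH(OH) → C:1 H:2 O:1
  CH2 → C:1 H:2
  CH2 → C:1 H:2
  CH2CONH2 → C:2 H:4 O:1 N:1
Element totals:
  C: 8
  H: 15
  Br: 1
  I: 1
  N: 1
  O: 2
Molecular formula: C8H15BrINO2.
Molar mass = 364.021 g/mol.
Mass from I: 1 × 126.904 = 126.904 g/mol.
%I = 126.904 / 364.021 × 100 = 34.86%.

34.86%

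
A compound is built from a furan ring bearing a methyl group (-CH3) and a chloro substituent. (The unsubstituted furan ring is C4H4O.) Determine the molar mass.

Atom tally by fragment:
  furan ring core → C:4 H:4 O:1
  (− 2 ring H displaced by substituents)
  + CH3 → C:1 H:3
  + Cl → Cl:1
Element totals:
  C: 5
  H: 5
  Cl: 1
  O: 1
Molecular formula: C5H5ClO.
  M = 5(12.011) + 5(1.008) + 35.45 + 15.999
    = 60.055 + 5.040 + 35.450 + 15.999 = 116.544

116.54 g/mol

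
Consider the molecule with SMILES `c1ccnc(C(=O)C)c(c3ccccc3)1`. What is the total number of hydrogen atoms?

11

Atom tally by fragment:
  pyridine ring core → C:5 H:5 N:1
  (− 2 ring H displaced by substituents)
  + COCH3 → C:2 H:3 O:1
  + C6H5 → C:6 H:5
Element totals:
  C: 13
  H: 11
  N: 1
  O: 1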